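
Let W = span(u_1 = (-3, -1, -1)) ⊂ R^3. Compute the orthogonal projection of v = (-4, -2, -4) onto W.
proj_W(v) = (-54/11, -18/11, -18/11)

Set up U = [u_1 | ... | u_1] ∈ R^(3×1). The projector onto W = col(U) is P = U (U^T U)^(-1) U^T.
Compute U^T U =
  [11],
and U^T v = (18).
Solve U^T U · c = U^T v for the coefficients: c = (18/11). The projection is proj_W(v) = U c.
Check: (v - proj_W(v)) · u_1 = 0  (should be 0).
Result: proj_W(v) = (-54/11, -18/11, -18/11).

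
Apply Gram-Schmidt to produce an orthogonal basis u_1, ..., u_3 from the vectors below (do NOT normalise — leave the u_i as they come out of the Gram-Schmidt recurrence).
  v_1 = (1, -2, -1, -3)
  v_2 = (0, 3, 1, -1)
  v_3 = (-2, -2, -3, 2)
Orthogonal basis:
  u_1 = (1, -2, -1, -3)
  u_2 = (4/15, 37/15, 11/15, -9/5)
  u_3 = (-243/149, 99/149, -333/149, -36/149)

Apply the Gram-Schmidt recurrence
  u_1 = v_1
  u_i = v_i − Σ_{j<i} ((v_i · u_j) / (u_j · u_j)) · u_j.

Step by step this gives:
  u_1 = (1, -2, -1, -3)
  u_2 = (4/15, 37/15, 11/15, -9/5)
  u_3 = (-243/149, 99/149, -333/149, -36/149)

Orthogonality check:
  u_2 · u_1 = 0 (should be 0)
  u_3 · u_1 = 0 (should be 0)
  u_3 · u_2 = 0 (should be 0)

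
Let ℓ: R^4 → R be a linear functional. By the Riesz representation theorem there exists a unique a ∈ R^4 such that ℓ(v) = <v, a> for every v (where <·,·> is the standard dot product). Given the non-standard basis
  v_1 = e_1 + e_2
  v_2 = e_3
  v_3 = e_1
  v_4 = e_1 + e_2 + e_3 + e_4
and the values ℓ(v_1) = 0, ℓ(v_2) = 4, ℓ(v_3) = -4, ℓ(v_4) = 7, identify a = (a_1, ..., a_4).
a = (-4, 4, 4, 3)

Write a = (a_1, ..., a_4) in the standard basis. For each basis vector v_i, ℓ(v_i) = <v_i, a> is a linear equation in the a_j's. Collect the n equations into a matrix system V a = ℓ, where row i of V is v_i (expressed in the standard basis). Since V is invertible (lower-triangular with 1s on the diagonal, up to permutation), solve by back-substitution:
  V =
[[1, 1, 0, 0],
 [0, 0, 1, 0],
 [1, 0, 0, 0],
 [1, 1, 1, 1]]
  V a = (0, 4, -4, 7)
Solving gives a = (-4, 4, 4, 3).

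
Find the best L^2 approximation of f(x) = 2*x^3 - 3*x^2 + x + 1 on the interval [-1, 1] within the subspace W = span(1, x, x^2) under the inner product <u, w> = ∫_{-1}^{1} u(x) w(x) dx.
g(x) = -3*x^2 + 11*x/5 + 1

The best approximation g ∈ W is the orthogonal projection of f onto W. Writing g = a_0 + a_1 x + a_2 x^2, the coefficients solve the normal equations G · a = b where
  G_{ij} = <φ_i, φ_j> and b_i = <f, φ_i>, with φ_0 = 1, φ_1 = x, φ_2 = x^2.
G =
  [2, 0, 2/3]
  [0, 2/3, 0]
  [2/3, 0, 2/5],
b = (0, 22/15, -8/15).
Solving gives a_0 = 1, a_1 = 11/5, a_2 = -3, so
  g(x) = -3*x^2 + 11*x/5 + 1.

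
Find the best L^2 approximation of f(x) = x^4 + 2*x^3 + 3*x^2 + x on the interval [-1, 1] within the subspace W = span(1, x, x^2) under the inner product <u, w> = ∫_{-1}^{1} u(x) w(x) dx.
g(x) = 27*x^2/7 + 11*x/5 - 3/35

The best approximation g ∈ W is the orthogonal projection of f onto W. Writing g = a_0 + a_1 x + a_2 x^2, the coefficients solve the normal equations G · a = b where
  G_{ij} = <φ_i, φ_j> and b_i = <f, φ_i>, with φ_0 = 1, φ_1 = x, φ_2 = x^2.
G =
  [2, 0, 2/3]
  [0, 2/3, 0]
  [2/3, 0, 2/5],
b = (12/5, 22/15, 52/35).
Solving gives a_0 = -3/35, a_1 = 11/5, a_2 = 27/7, so
  g(x) = 27*x^2/7 + 11*x/5 - 3/35.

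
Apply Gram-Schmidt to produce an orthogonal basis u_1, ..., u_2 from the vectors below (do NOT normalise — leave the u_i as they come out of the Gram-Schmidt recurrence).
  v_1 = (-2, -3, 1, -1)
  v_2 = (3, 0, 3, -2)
Orthogonal basis:
  u_1 = (-2, -3, 1, -1)
  u_2 = (43/15, -1/5, 46/15, -31/15)

Apply the Gram-Schmidt recurrence
  u_1 = v_1
  u_i = v_i − Σ_{j<i} ((v_i · u_j) / (u_j · u_j)) · u_j.

Step by step this gives:
  u_1 = (-2, -3, 1, -1)
  u_2 = (43/15, -1/5, 46/15, -31/15)

Orthogonality check:
  u_2 · u_1 = 0 (should be 0)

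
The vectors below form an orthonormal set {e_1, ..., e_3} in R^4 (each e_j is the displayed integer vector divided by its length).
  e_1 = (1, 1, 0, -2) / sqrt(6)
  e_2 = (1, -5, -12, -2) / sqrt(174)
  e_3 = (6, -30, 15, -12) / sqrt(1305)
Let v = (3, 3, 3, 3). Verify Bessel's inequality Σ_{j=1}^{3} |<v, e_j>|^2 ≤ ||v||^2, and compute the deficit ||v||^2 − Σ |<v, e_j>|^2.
Σ |<v, e_j>|^2 = 99/5; ||v||^2 = 36; deficit = 81/5

Write each e_j = u_j / sqrt(<u_j, u_j>) where u_j is the displayed integer vector. Then <v, e_j> = <v, u_j> / sqrt(<u_j, u_j>), so |<v, e_j>|^2 = <v, u_j>^2 / <u_j, u_j>.
Coefficients: <v, e_1> = 0/sqrt(6), <v, e_2> = -54/sqrt(174), <v, e_3> = -63/sqrt(1305).
Square and sum: Σ |<v, e_j>|^2 = 99/5.
Compute ||v||^2 = v·v = 36.
Deficit = 36 − 99/5 = 81/5 ≥ 0, confirming Bessel's inequality. (The deficit equals ||v − Σ <v,e_j> e_j||^2, the squared distance from v to span{e_j}.)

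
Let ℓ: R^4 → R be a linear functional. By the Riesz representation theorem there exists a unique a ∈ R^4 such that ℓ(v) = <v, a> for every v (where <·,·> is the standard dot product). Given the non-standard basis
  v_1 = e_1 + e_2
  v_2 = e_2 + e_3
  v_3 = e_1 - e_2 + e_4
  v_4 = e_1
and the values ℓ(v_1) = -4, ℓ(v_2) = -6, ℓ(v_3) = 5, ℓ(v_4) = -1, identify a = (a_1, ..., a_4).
a = (-1, -3, -3, 3)

Write a = (a_1, ..., a_4) in the standard basis. For each basis vector v_i, ℓ(v_i) = <v_i, a> is a linear equation in the a_j's. Collect the n equations into a matrix system V a = ℓ, where row i of V is v_i (expressed in the standard basis). Since V is invertible (lower-triangular with 1s on the diagonal, up to permutation), solve by back-substitution:
  V =
[[1, 1, 0, 0],
 [0, 1, 1, 0],
 [1, -1, 0, 1],
 [1, 0, 0, 0]]
  V a = (-4, -6, 5, -1)
Solving gives a = (-1, -3, -3, 3).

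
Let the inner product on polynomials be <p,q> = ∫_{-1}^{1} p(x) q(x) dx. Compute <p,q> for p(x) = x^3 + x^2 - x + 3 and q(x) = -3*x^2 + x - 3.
<p,q> = -412/15

Expand the product: p(x)·q(x) = -3*x^5 - 2*x^4 + x^3 - 13*x^2 + 6*x - 9.
∫_{-1}^{1} of each monomial x^k gives [2/(k+1) if k even, 0 if k odd]. Integrating term-by-term (or equivalently evaluating the antiderivative F(x) = -x^6/2 - 2*x^5/5 + x^4/4 - 13*x^3/3 + 3*x^2 - 9*x at the endpoints):
  F(1) − F(−1) = -659/60 − (989/60) = -412/15.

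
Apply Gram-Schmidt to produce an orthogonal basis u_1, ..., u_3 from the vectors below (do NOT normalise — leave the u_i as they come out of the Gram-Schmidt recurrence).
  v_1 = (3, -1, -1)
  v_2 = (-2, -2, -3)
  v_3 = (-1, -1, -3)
Orthogonal basis:
  u_1 = (3, -1, -1)
  u_2 = (-19/11, -23/11, -34/11)
  u_3 = (2/31, 22/31, -16/31)

Apply the Gram-Schmidt recurrence
  u_1 = v_1
  u_i = v_i − Σ_{j<i} ((v_i · u_j) / (u_j · u_j)) · u_j.

Step by step this gives:
  u_1 = (3, -1, -1)
  u_2 = (-19/11, -23/11, -34/11)
  u_3 = (2/31, 22/31, -16/31)

Orthogonality check:
  u_2 · u_1 = 0 (should be 0)
  u_3 · u_1 = 0 (should be 0)
  u_3 · u_2 = 0 (should be 0)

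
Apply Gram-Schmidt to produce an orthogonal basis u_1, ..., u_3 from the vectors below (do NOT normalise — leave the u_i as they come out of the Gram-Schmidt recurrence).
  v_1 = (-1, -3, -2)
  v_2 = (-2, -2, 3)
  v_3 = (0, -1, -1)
Orthogonal basis:
  u_1 = (-1, -3, -2)
  u_2 = (-13/7, -11/7, 23/7)
  u_3 = (1/6, -7/78, 2/39)

Apply the Gram-Schmidt recurrence
  u_1 = v_1
  u_i = v_i − Σ_{j<i} ((v_i · u_j) / (u_j · u_j)) · u_j.

Step by step this gives:
  u_1 = (-1, -3, -2)
  u_2 = (-13/7, -11/7, 23/7)
  u_3 = (1/6, -7/78, 2/39)

Orthogonality check:
  u_2 · u_1 = 0 (should be 0)
  u_3 · u_1 = 0 (should be 0)
  u_3 · u_2 = 0 (should be 0)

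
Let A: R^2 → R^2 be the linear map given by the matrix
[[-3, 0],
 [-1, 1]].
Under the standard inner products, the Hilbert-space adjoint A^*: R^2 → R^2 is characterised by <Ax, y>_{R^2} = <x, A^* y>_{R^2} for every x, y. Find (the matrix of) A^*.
A^* = A^T =
[[-3, -1],
 [0, 1]]

For real matrices with standard dot products, the defining identity <Ax, y> = <x, A^* y> gives (Ax)^T y = x^T (A^*) y, i.e. x^T A^T y = x^T (A^*) y. Since this holds for all x, y, we must have A^* = A^T. Therefore
A^* =
[[-3, -1],
 [0, 1]].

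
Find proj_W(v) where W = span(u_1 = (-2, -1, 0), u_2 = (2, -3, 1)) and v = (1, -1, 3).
proj_W(v) = (30/23, -37/23, 13/23)

Set up U = [u_1 | ... | u_2] ∈ R^(3×2). The projector onto W = col(U) is P = U (U^T U)^(-1) U^T.
Compute U^T U =
  [5, -1]
  [-1, 14],
and U^T v = (-1, 8).
Solve U^T U · c = U^T v for the coefficients: c = (-2/23, 13/23). The projection is proj_W(v) = U c.
Check: (v - proj_W(v)) · u_1 = 0  (should be 0).
Check: (v - proj_W(v)) · u_2 = 0  (should be 0).
Result: proj_W(v) = (30/23, -37/23, 13/23).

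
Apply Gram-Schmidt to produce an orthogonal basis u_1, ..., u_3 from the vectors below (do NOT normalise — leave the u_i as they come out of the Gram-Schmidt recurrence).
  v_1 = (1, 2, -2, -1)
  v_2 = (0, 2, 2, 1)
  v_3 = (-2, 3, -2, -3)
Orthogonal basis:
  u_1 = (1, 2, -2, -1)
  u_2 = (1/10, 11/5, 9/5, 9/10)
  u_3 = (-276/89, 69/89, 16/89, -170/89)

Apply the Gram-Schmidt recurrence
  u_1 = v_1
  u_i = v_i − Σ_{j<i} ((v_i · u_j) / (u_j · u_j)) · u_j.

Step by step this gives:
  u_1 = (1, 2, -2, -1)
  u_2 = (1/10, 11/5, 9/5, 9/10)
  u_3 = (-276/89, 69/89, 16/89, -170/89)

Orthogonality check:
  u_2 · u_1 = 0 (should be 0)
  u_3 · u_1 = 0 (should be 0)
  u_3 · u_2 = 0 (should be 0)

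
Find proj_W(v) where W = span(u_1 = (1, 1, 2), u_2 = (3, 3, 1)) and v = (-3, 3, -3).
proj_W(v) = (0, 0, -3)

Set up U = [u_1 | ... | u_2] ∈ R^(3×2). The projector onto W = col(U) is P = U (U^T U)^(-1) U^T.
Compute U^T U =
  [6, 8]
  [8, 19],
and U^T v = (-6, -3).
Solve U^T U · c = U^T v for the coefficients: c = (-9/5, 3/5). The projection is proj_W(v) = U c.
Check: (v - proj_W(v)) · u_1 = 0  (should be 0).
Check: (v - proj_W(v)) · u_2 = 0  (should be 0).
Result: proj_W(v) = (0, 0, -3).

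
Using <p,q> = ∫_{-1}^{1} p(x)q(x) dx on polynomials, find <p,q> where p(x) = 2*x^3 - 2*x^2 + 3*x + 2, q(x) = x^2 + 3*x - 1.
<p,q> = 94/15

Expand the product: p(x)·q(x) = 2*x^5 + 4*x^4 - 5*x^3 + 13*x^2 + 3*x - 2.
∫_{-1}^{1} of each monomial x^k gives [2/(k+1) if k even, 0 if k odd]. Integrating term-by-term (or equivalently evaluating the antiderivative F(x) = x^6/3 + 4*x^5/5 - 5*x^4/4 + 13*x^3/3 + 3*x^2/2 - 2*x at the endpoints):
  F(1) − F(−1) = 223/60 − (-51/20) = 94/15.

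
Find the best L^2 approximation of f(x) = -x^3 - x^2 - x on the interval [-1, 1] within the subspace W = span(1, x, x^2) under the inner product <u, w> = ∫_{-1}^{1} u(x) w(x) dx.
g(x) = -x^2 - 8*x/5

The best approximation g ∈ W is the orthogonal projection of f onto W. Writing g = a_0 + a_1 x + a_2 x^2, the coefficients solve the normal equations G · a = b where
  G_{ij} = <φ_i, φ_j> and b_i = <f, φ_i>, with φ_0 = 1, φ_1 = x, φ_2 = x^2.
G =
  [2, 0, 2/3]
  [0, 2/3, 0]
  [2/3, 0, 2/5],
b = (-2/3, -16/15, -2/5).
Solving gives a_0 = 0, a_1 = -8/5, a_2 = -1, so
  g(x) = -x^2 - 8*x/5.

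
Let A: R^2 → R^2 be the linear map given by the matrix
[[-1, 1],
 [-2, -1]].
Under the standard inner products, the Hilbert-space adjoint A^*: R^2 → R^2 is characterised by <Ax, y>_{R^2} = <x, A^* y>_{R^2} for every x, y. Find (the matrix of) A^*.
A^* = A^T =
[[-1, -2],
 [1, -1]]

For real matrices with standard dot products, the defining identity <Ax, y> = <x, A^* y> gives (Ax)^T y = x^T (A^*) y, i.e. x^T A^T y = x^T (A^*) y. Since this holds for all x, y, we must have A^* = A^T. Therefore
A^* =
[[-1, -2],
 [1, -1]].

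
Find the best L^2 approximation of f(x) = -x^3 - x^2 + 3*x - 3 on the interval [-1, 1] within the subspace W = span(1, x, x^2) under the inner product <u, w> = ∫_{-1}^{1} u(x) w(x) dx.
g(x) = -x^2 + 12*x/5 - 3

The best approximation g ∈ W is the orthogonal projection of f onto W. Writing g = a_0 + a_1 x + a_2 x^2, the coefficients solve the normal equations G · a = b where
  G_{ij} = <φ_i, φ_j> and b_i = <f, φ_i>, with φ_0 = 1, φ_1 = x, φ_2 = x^2.
G =
  [2, 0, 2/3]
  [0, 2/3, 0]
  [2/3, 0, 2/5],
b = (-20/3, 8/5, -12/5).
Solving gives a_0 = -3, a_1 = 12/5, a_2 = -1, so
  g(x) = -x^2 + 12*x/5 - 3.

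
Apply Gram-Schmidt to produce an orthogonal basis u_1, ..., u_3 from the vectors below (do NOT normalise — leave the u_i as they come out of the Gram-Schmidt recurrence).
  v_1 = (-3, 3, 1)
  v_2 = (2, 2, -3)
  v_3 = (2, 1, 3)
Orthogonal basis:
  u_1 = (-3, 3, 1)
  u_2 = (29/19, 47/19, -54/19)
  u_3 = (715/314, 455/314, 390/157)

Apply the Gram-Schmidt recurrence
  u_1 = v_1
  u_i = v_i − Σ_{j<i} ((v_i · u_j) / (u_j · u_j)) · u_j.

Step by step this gives:
  u_1 = (-3, 3, 1)
  u_2 = (29/19, 47/19, -54/19)
  u_3 = (715/314, 455/314, 390/157)

Orthogonality check:
  u_2 · u_1 = 0 (should be 0)
  u_3 · u_1 = 0 (should be 0)
  u_3 · u_2 = 0 (should be 0)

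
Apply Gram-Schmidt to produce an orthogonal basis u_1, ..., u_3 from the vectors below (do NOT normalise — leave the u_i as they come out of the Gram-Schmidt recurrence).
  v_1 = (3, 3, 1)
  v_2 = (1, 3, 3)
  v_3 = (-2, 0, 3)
Orthogonal basis:
  u_1 = (3, 3, 1)
  u_2 = (-26/19, 12/19, 42/19)
  u_3 = (9/34, -6/17, 9/34)

Apply the Gram-Schmidt recurrence
  u_1 = v_1
  u_i = v_i − Σ_{j<i} ((v_i · u_j) / (u_j · u_j)) · u_j.

Step by step this gives:
  u_1 = (3, 3, 1)
  u_2 = (-26/19, 12/19, 42/19)
  u_3 = (9/34, -6/17, 9/34)

Orthogonality check:
  u_2 · u_1 = 0 (should be 0)
  u_3 · u_1 = 0 (should be 0)
  u_3 · u_2 = 0 (should be 0)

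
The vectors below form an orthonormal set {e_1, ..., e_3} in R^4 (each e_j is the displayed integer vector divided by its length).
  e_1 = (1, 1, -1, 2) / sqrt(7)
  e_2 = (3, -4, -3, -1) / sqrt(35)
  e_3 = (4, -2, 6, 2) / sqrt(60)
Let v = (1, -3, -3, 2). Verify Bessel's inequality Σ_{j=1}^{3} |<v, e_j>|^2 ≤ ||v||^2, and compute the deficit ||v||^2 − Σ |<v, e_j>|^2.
Σ |<v, e_j>|^2 = 53/3; ||v||^2 = 23; deficit = 16/3

Write each e_j = u_j / sqrt(<u_j, u_j>) where u_j is the displayed integer vector. Then <v, e_j> = <v, u_j> / sqrt(<u_j, u_j>), so |<v, e_j>|^2 = <v, u_j>^2 / <u_j, u_j>.
Coefficients: <v, e_1> = 5/sqrt(7), <v, e_2> = 22/sqrt(35), <v, e_3> = -4/sqrt(60).
Square and sum: Σ |<v, e_j>|^2 = 53/3.
Compute ||v||^2 = v·v = 23.
Deficit = 23 − 53/3 = 16/3 ≥ 0, confirming Bessel's inequality. (The deficit equals ||v − Σ <v,e_j> e_j||^2, the squared distance from v to span{e_j}.)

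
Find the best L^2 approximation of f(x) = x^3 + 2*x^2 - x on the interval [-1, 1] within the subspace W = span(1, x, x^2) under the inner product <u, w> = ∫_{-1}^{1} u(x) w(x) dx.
g(x) = 2*x^2 - 2*x/5

The best approximation g ∈ W is the orthogonal projection of f onto W. Writing g = a_0 + a_1 x + a_2 x^2, the coefficients solve the normal equations G · a = b where
  G_{ij} = <φ_i, φ_j> and b_i = <f, φ_i>, with φ_0 = 1, φ_1 = x, φ_2 = x^2.
G =
  [2, 0, 2/3]
  [0, 2/3, 0]
  [2/3, 0, 2/5],
b = (4/3, -4/15, 4/5).
Solving gives a_0 = 0, a_1 = -2/5, a_2 = 2, so
  g(x) = 2*x^2 - 2*x/5.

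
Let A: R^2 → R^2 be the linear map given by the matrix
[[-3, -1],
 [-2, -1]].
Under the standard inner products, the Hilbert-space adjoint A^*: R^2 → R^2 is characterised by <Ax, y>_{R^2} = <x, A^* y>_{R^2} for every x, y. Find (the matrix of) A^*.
A^* = A^T =
[[-3, -2],
 [-1, -1]]

For real matrices with standard dot products, the defining identity <Ax, y> = <x, A^* y> gives (Ax)^T y = x^T (A^*) y, i.e. x^T A^T y = x^T (A^*) y. Since this holds for all x, y, we must have A^* = A^T. Therefore
A^* =
[[-3, -2],
 [-1, -1]].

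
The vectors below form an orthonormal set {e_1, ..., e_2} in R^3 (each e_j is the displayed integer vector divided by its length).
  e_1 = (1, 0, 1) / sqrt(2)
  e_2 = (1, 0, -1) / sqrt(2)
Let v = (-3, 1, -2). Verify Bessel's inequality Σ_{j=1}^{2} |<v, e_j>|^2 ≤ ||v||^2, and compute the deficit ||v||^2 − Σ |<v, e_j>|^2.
Σ |<v, e_j>|^2 = 13; ||v||^2 = 14; deficit = 1

Write each e_j = u_j / sqrt(<u_j, u_j>) where u_j is the displayed integer vector. Then <v, e_j> = <v, u_j> / sqrt(<u_j, u_j>), so |<v, e_j>|^2 = <v, u_j>^2 / <u_j, u_j>.
Coefficients: <v, e_1> = -5/sqrt(2), <v, e_2> = -1/sqrt(2).
Square and sum: Σ |<v, e_j>|^2 = 13.
Compute ||v||^2 = v·v = 14.
Deficit = 14 − 13 = 1 ≥ 0, confirming Bessel's inequality. (The deficit equals ||v − Σ <v,e_j> e_j||^2, the squared distance from v to span{e_j}.)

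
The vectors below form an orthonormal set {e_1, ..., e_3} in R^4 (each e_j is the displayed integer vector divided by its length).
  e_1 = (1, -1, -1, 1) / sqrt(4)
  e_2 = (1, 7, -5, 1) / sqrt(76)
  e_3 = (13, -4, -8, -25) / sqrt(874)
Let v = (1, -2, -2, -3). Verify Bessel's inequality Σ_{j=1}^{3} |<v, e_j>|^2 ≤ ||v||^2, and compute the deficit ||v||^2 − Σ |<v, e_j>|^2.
Σ |<v, e_j>|^2 = 364/23; ||v||^2 = 18; deficit = 50/23

Write each e_j = u_j / sqrt(<u_j, u_j>) where u_j is the displayed integer vector. Then <v, e_j> = <v, u_j> / sqrt(<u_j, u_j>), so |<v, e_j>|^2 = <v, u_j>^2 / <u_j, u_j>.
Coefficients: <v, e_1> = 2/sqrt(4), <v, e_2> = -6/sqrt(76), <v, e_3> = 112/sqrt(874).
Square and sum: Σ |<v, e_j>|^2 = 364/23.
Compute ||v||^2 = v·v = 18.
Deficit = 18 − 364/23 = 50/23 ≥ 0, confirming Bessel's inequality. (The deficit equals ||v − Σ <v,e_j> e_j||^2, the squared distance from v to span{e_j}.)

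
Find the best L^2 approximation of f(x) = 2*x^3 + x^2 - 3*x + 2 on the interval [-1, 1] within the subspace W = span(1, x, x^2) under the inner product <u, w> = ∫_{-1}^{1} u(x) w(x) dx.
g(x) = x^2 - 9*x/5 + 2

The best approximation g ∈ W is the orthogonal projection of f onto W. Writing g = a_0 + a_1 x + a_2 x^2, the coefficients solve the normal equations G · a = b where
  G_{ij} = <φ_i, φ_j> and b_i = <f, φ_i>, with φ_0 = 1, φ_1 = x, φ_2 = x^2.
G =
  [2, 0, 2/3]
  [0, 2/3, 0]
  [2/3, 0, 2/5],
b = (14/3, -6/5, 26/15).
Solving gives a_0 = 2, a_1 = -9/5, a_2 = 1, so
  g(x) = x^2 - 9*x/5 + 2.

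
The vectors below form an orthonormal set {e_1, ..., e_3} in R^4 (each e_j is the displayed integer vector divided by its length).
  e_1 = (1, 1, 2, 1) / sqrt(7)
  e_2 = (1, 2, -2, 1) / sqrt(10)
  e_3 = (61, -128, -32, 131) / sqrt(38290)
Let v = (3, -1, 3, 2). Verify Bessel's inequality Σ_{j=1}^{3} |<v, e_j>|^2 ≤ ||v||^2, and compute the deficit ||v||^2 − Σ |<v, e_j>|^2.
Σ |<v, e_j>|^2 = 11557/547; ||v||^2 = 23; deficit = 1024/547

Write each e_j = u_j / sqrt(<u_j, u_j>) where u_j is the displayed integer vector. Then <v, e_j> = <v, u_j> / sqrt(<u_j, u_j>), so |<v, e_j>|^2 = <v, u_j>^2 / <u_j, u_j>.
Coefficients: <v, e_1> = 10/sqrt(7), <v, e_2> = -3/sqrt(10), <v, e_3> = 477/sqrt(38290).
Square and sum: Σ |<v, e_j>|^2 = 11557/547.
Compute ||v||^2 = v·v = 23.
Deficit = 23 − 11557/547 = 1024/547 ≥ 0, confirming Bessel's inequality. (The deficit equals ||v − Σ <v,e_j> e_j||^2, the squared distance from v to span{e_j}.)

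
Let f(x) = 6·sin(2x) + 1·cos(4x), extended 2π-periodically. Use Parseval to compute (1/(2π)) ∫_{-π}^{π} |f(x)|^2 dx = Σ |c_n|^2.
Σ |c_n|^2 = 37/2

Expand |f|^2 and use orthogonality of {sin(nx), cos(mx)} on [-π, π]:
  ∫_{-π}^{π} sin(nx)^2 dx = π, ∫ cos(mx)^2 dx = π, and cross terms integrate to 0.
So ∫_{-π}^{π} f(x)^2 dx = 6^2 · π + 1^2 · π = (36 + 1)π.
Divide by 2π: (36 + 1)/2 = 37/2.
By Parseval, this equals Σ |c_n|^2.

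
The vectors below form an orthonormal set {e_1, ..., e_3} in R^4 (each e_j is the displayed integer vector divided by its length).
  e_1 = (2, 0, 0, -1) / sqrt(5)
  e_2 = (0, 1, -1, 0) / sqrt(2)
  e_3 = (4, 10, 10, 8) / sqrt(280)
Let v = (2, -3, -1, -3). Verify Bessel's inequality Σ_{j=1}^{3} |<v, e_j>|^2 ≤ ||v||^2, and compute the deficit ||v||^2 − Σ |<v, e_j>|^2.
Σ |<v, e_j>|^2 = 23; ||v||^2 = 23; deficit = 0

Write each e_j = u_j / sqrt(<u_j, u_j>) where u_j is the displayed integer vector. Then <v, e_j> = <v, u_j> / sqrt(<u_j, u_j>), so |<v, e_j>|^2 = <v, u_j>^2 / <u_j, u_j>.
Coefficients: <v, e_1> = 7/sqrt(5), <v, e_2> = -2/sqrt(2), <v, e_3> = -56/sqrt(280).
Square and sum: Σ |<v, e_j>|^2 = 23.
Compute ||v||^2 = v·v = 23.
Deficit = 23 − 23 = 0 ≥ 0, confirming Bessel's inequality. (The deficit equals ||v − Σ <v,e_j> e_j||^2, the squared distance from v to span{e_j}.)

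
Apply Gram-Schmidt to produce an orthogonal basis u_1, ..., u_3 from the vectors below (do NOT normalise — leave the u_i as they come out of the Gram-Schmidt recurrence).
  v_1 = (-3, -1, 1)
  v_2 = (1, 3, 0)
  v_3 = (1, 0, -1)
Orthogonal basis:
  u_1 = (-3, -1, 1)
  u_2 = (-7/11, 27/11, 6/11)
  u_3 = (-15/74, 5/74, -20/37)

Apply the Gram-Schmidt recurrence
  u_1 = v_1
  u_i = v_i − Σ_{j<i} ((v_i · u_j) / (u_j · u_j)) · u_j.

Step by step this gives:
  u_1 = (-3, -1, 1)
  u_2 = (-7/11, 27/11, 6/11)
  u_3 = (-15/74, 5/74, -20/37)

Orthogonality check:
  u_2 · u_1 = 0 (should be 0)
  u_3 · u_1 = 0 (should be 0)
  u_3 · u_2 = 0 (should be 0)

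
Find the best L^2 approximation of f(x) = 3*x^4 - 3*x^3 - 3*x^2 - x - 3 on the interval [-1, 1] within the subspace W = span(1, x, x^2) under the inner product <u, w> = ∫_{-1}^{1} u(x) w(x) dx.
g(x) = -3*x^2/7 - 14*x/5 - 114/35

The best approximation g ∈ W is the orthogonal projection of f onto W. Writing g = a_0 + a_1 x + a_2 x^2, the coefficients solve the normal equations G · a = b where
  G_{ij} = <φ_i, φ_j> and b_i = <f, φ_i>, with φ_0 = 1, φ_1 = x, φ_2 = x^2.
G =
  [2, 0, 2/3]
  [0, 2/3, 0]
  [2/3, 0, 2/5],
b = (-34/5, -28/15, -82/35).
Solving gives a_0 = -114/35, a_1 = -14/5, a_2 = -3/7, so
  g(x) = -3*x^2/7 - 14*x/5 - 114/35.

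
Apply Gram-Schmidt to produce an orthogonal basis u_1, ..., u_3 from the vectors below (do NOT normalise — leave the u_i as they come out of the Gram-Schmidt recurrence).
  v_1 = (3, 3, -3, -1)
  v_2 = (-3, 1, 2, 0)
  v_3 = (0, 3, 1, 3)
Orthogonal basis:
  u_1 = (3, 3, -3, -1)
  u_2 = (-12/7, 16/7, 5/7, -3/7)
  u_3 = (111/124, 131/124, 101/124, 423/124)

Apply the Gram-Schmidt recurrence
  u_1 = v_1
  u_i = v_i − Σ_{j<i} ((v_i · u_j) / (u_j · u_j)) · u_j.

Step by step this gives:
  u_1 = (3, 3, -3, -1)
  u_2 = (-12/7, 16/7, 5/7, -3/7)
  u_3 = (111/124, 131/124, 101/124, 423/124)

Orthogonality check:
  u_2 · u_1 = 0 (should be 0)
  u_3 · u_1 = 0 (should be 0)
  u_3 · u_2 = 0 (should be 0)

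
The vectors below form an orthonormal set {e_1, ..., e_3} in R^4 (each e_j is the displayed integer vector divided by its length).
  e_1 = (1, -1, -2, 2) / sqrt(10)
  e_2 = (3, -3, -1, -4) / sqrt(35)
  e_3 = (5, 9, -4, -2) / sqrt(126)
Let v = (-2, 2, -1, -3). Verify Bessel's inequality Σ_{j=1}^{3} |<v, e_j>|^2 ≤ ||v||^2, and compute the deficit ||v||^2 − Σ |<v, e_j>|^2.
Σ |<v, e_j>|^2 = 9; ||v||^2 = 18; deficit = 9

Write each e_j = u_j / sqrt(<u_j, u_j>) where u_j is the displayed integer vector. Then <v, e_j> = <v, u_j> / sqrt(<u_j, u_j>), so |<v, e_j>|^2 = <v, u_j>^2 / <u_j, u_j>.
Coefficients: <v, e_1> = -8/sqrt(10), <v, e_2> = 1/sqrt(35), <v, e_3> = 18/sqrt(126).
Square and sum: Σ |<v, e_j>|^2 = 9.
Compute ||v||^2 = v·v = 18.
Deficit = 18 − 9 = 9 ≥ 0, confirming Bessel's inequality. (The deficit equals ||v − Σ <v,e_j> e_j||^2, the squared distance from v to span{e_j}.)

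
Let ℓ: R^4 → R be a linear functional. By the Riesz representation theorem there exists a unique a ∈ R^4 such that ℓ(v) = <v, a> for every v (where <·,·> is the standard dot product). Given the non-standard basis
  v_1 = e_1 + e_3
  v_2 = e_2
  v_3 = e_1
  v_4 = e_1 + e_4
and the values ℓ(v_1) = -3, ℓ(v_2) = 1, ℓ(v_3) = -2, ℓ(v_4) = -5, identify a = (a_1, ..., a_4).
a = (-2, 1, -1, -3)

Write a = (a_1, ..., a_4) in the standard basis. For each basis vector v_i, ℓ(v_i) = <v_i, a> is a linear equation in the a_j's. Collect the n equations into a matrix system V a = ℓ, where row i of V is v_i (expressed in the standard basis). Since V is invertible (lower-triangular with 1s on the diagonal, up to permutation), solve by back-substitution:
  V =
[[1, 0, 1, 0],
 [0, 1, 0, 0],
 [1, 0, 0, 0],
 [1, 0, 0, 1]]
  V a = (-3, 1, -2, -5)
Solving gives a = (-2, 1, -1, -3).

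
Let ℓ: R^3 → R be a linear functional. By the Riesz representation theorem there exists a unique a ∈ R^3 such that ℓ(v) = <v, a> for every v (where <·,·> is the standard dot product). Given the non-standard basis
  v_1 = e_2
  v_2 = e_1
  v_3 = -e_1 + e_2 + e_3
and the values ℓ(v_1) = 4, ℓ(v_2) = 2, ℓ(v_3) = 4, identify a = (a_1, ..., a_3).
a = (2, 4, 2)

Write a = (a_1, ..., a_3) in the standard basis. For each basis vector v_i, ℓ(v_i) = <v_i, a> is a linear equation in the a_j's. Collect the n equations into a matrix system V a = ℓ, where row i of V is v_i (expressed in the standard basis). Since V is invertible (lower-triangular with 1s on the diagonal, up to permutation), solve by back-substitution:
  V =
[[0, 1, 0],
 [1, 0, 0],
 [-1, 1, 1]]
  V a = (4, 2, 4)
Solving gives a = (2, 4, 2).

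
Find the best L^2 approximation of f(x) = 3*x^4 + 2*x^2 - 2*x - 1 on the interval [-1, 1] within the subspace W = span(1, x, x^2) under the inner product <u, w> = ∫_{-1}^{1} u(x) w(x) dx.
g(x) = 32*x^2/7 - 2*x - 44/35

The best approximation g ∈ W is the orthogonal projection of f onto W. Writing g = a_0 + a_1 x + a_2 x^2, the coefficients solve the normal equations G · a = b where
  G_{ij} = <φ_i, φ_j> and b_i = <f, φ_i>, with φ_0 = 1, φ_1 = x, φ_2 = x^2.
G =
  [2, 0, 2/3]
  [0, 2/3, 0]
  [2/3, 0, 2/5],
b = (8/15, -4/3, 104/105).
Solving gives a_0 = -44/35, a_1 = -2, a_2 = 32/7, so
  g(x) = 32*x^2/7 - 2*x - 44/35.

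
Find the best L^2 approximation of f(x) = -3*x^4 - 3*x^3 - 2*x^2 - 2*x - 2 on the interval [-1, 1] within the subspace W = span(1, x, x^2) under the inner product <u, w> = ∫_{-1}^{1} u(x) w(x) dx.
g(x) = -32*x^2/7 - 19*x/5 - 61/35

The best approximation g ∈ W is the orthogonal projection of f onto W. Writing g = a_0 + a_1 x + a_2 x^2, the coefficients solve the normal equations G · a = b where
  G_{ij} = <φ_i, φ_j> and b_i = <f, φ_i>, with φ_0 = 1, φ_1 = x, φ_2 = x^2.
G =
  [2, 0, 2/3]
  [0, 2/3, 0]
  [2/3, 0, 2/5],
b = (-98/15, -38/15, -314/105).
Solving gives a_0 = -61/35, a_1 = -19/5, a_2 = -32/7, so
  g(x) = -32*x^2/7 - 19*x/5 - 61/35.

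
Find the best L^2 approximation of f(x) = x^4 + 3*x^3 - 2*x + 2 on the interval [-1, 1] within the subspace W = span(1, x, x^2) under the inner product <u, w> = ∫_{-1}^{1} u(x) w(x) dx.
g(x) = 6*x^2/7 - x/5 + 67/35

The best approximation g ∈ W is the orthogonal projection of f onto W. Writing g = a_0 + a_1 x + a_2 x^2, the coefficients solve the normal equations G · a = b where
  G_{ij} = <φ_i, φ_j> and b_i = <f, φ_i>, with φ_0 = 1, φ_1 = x, φ_2 = x^2.
G =
  [2, 0, 2/3]
  [0, 2/3, 0]
  [2/3, 0, 2/5],
b = (22/5, -2/15, 34/21).
Solving gives a_0 = 67/35, a_1 = -1/5, a_2 = 6/7, so
  g(x) = 6*x^2/7 - x/5 + 67/35.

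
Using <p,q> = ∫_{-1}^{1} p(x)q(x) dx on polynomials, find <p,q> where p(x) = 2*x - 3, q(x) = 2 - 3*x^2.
<p,q> = -6

Expand the product: p(x)·q(x) = -6*x^3 + 9*x^2 + 4*x - 6.
∫_{-1}^{1} of each monomial x^k gives [2/(k+1) if k even, 0 if k odd]. Integrating term-by-term (or equivalently evaluating the antiderivative F(x) = -3*x^4/2 + 3*x^3 + 2*x^2 - 6*x at the endpoints):
  F(1) − F(−1) = -5/2 − (7/2) = -6.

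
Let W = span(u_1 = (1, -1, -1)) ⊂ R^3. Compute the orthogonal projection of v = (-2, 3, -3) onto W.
proj_W(v) = (-2/3, 2/3, 2/3)

Set up U = [u_1 | ... | u_1] ∈ R^(3×1). The projector onto W = col(U) is P = U (U^T U)^(-1) U^T.
Compute U^T U =
  [3],
and U^T v = (-2).
Solve U^T U · c = U^T v for the coefficients: c = (-2/3). The projection is proj_W(v) = U c.
Check: (v - proj_W(v)) · u_1 = 0  (should be 0).
Result: proj_W(v) = (-2/3, 2/3, 2/3).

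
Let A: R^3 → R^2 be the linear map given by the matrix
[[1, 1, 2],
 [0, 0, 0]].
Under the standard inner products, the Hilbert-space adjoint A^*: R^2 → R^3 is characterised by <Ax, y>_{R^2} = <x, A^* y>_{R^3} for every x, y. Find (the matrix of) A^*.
A^* = A^T =
[[1, 0],
 [1, 0],
 [2, 0]]

For real matrices with standard dot products, the defining identity <Ax, y> = <x, A^* y> gives (Ax)^T y = x^T (A^*) y, i.e. x^T A^T y = x^T (A^*) y. Since this holds for all x, y, we must have A^* = A^T. Therefore
A^* =
[[1, 0],
 [1, 0],
 [2, 0]].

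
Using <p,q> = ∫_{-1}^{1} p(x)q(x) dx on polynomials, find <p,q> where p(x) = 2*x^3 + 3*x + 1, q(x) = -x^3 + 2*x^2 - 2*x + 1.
<p,q> = -424/105

Expand the product: p(x)·q(x) = -2*x^6 + 4*x^5 - 7*x^4 + 7*x^3 - 4*x^2 + x + 1.
∫_{-1}^{1} of each monomial x^k gives [2/(k+1) if k even, 0 if k odd]. Integrating term-by-term (or equivalently evaluating the antiderivative F(x) = -2*x^7/7 + 2*x^6/3 - 7*x^5/5 + 7*x^4/4 - 4*x^3/3 + x^2/2 + x at the endpoints):
  F(1) − F(−1) = 377/420 − (691/140) = -424/105.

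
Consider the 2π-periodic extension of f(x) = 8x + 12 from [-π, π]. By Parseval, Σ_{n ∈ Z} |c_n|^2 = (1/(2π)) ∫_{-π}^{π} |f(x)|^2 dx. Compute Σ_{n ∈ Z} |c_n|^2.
Σ |c_n|^2 = 64π^2/3 + 144

Expand and integrate term by term over [-π, π]:
  ∫ (8x)^2 dx = 64·(2π^3/3); ∫ 2·8·(12)·x dx = 0 (odd integrand); ∫ 12^2 dx = 144·2π.
So (1/(2π)) ∫_{-π}^{π} (8x + 12)^2 dx = 64π^2/3 + 144 = 64π^2/3 + 144.
Parseval ⇒ Σ |c_n|^2 = 64π^2/3 + 144.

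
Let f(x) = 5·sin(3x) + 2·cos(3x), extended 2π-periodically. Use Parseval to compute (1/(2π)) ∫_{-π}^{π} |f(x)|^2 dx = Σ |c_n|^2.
Σ |c_n|^2 = 29/2

Expand |f|^2 and use orthogonality of {sin(nx), cos(mx)} on [-π, π]:
  ∫_{-π}^{π} sin(nx)^2 dx = π, ∫ cos(mx)^2 dx = π, and cross terms integrate to 0.
So ∫_{-π}^{π} f(x)^2 dx = 5^2 · π + 2^2 · π = (25 + 4)π.
Divide by 2π: (25 + 4)/2 = 29/2.
By Parseval, this equals Σ |c_n|^2.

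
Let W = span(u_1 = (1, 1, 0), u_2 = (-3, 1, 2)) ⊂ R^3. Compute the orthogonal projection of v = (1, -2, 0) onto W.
proj_W(v) = (1/2, -3/2, -1)

Set up U = [u_1 | ... | u_2] ∈ R^(3×2). The projector onto W = col(U) is P = U (U^T U)^(-1) U^T.
Compute U^T U =
  [2, -2]
  [-2, 14],
and U^T v = (-1, -5).
Solve U^T U · c = U^T v for the coefficients: c = (-1, -1/2). The projection is proj_W(v) = U c.
Check: (v - proj_W(v)) · u_1 = 0  (should be 0).
Check: (v - proj_W(v)) · u_2 = 0  (should be 0).
Result: proj_W(v) = (1/2, -3/2, -1).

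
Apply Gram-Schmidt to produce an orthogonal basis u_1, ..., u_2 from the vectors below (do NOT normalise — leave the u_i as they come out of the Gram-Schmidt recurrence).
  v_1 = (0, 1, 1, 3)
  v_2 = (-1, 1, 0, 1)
Orthogonal basis:
  u_1 = (0, 1, 1, 3)
  u_2 = (-1, 7/11, -4/11, -1/11)

Apply the Gram-Schmidt recurrence
  u_1 = v_1
  u_i = v_i − Σ_{j<i} ((v_i · u_j) / (u_j · u_j)) · u_j.

Step by step this gives:
  u_1 = (0, 1, 1, 3)
  u_2 = (-1, 7/11, -4/11, -1/11)

Orthogonality check:
  u_2 · u_1 = 0 (should be 0)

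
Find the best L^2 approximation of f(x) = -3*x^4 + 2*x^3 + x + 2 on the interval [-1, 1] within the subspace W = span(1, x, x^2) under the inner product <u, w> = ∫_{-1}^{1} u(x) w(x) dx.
g(x) = -18*x^2/7 + 11*x/5 + 79/35

The best approximation g ∈ W is the orthogonal projection of f onto W. Writing g = a_0 + a_1 x + a_2 x^2, the coefficients solve the normal equations G · a = b where
  G_{ij} = <φ_i, φ_j> and b_i = <f, φ_i>, with φ_0 = 1, φ_1 = x, φ_2 = x^2.
G =
  [2, 0, 2/3]
  [0, 2/3, 0]
  [2/3, 0, 2/5],
b = (14/5, 22/15, 10/21).
Solving gives a_0 = 79/35, a_1 = 11/5, a_2 = -18/7, so
  g(x) = -18*x^2/7 + 11*x/5 + 79/35.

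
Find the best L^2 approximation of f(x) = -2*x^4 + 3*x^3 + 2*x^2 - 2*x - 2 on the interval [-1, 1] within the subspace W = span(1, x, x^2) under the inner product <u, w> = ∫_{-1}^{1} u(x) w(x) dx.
g(x) = 2*x^2/7 - x/5 - 64/35

The best approximation g ∈ W is the orthogonal projection of f onto W. Writing g = a_0 + a_1 x + a_2 x^2, the coefficients solve the normal equations G · a = b where
  G_{ij} = <φ_i, φ_j> and b_i = <f, φ_i>, with φ_0 = 1, φ_1 = x, φ_2 = x^2.
G =
  [2, 0, 2/3]
  [0, 2/3, 0]
  [2/3, 0, 2/5],
b = (-52/15, -2/15, -116/105).
Solving gives a_0 = -64/35, a_1 = -1/5, a_2 = 2/7, so
  g(x) = 2*x^2/7 - x/5 - 64/35.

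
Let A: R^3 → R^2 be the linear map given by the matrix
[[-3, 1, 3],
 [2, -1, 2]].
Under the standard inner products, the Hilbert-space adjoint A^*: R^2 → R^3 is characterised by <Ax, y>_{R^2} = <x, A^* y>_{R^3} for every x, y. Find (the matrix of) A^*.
A^* = A^T =
[[-3, 2],
 [1, -1],
 [3, 2]]

For real matrices with standard dot products, the defining identity <Ax, y> = <x, A^* y> gives (Ax)^T y = x^T (A^*) y, i.e. x^T A^T y = x^T (A^*) y. Since this holds for all x, y, we must have A^* = A^T. Therefore
A^* =
[[-3, 2],
 [1, -1],
 [3, 2]].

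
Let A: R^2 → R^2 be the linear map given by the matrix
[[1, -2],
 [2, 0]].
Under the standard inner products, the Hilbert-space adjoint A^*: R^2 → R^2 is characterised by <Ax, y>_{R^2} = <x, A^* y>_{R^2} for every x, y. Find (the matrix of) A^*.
A^* = A^T =
[[1, 2],
 [-2, 0]]

For real matrices with standard dot products, the defining identity <Ax, y> = <x, A^* y> gives (Ax)^T y = x^T (A^*) y, i.e. x^T A^T y = x^T (A^*) y. Since this holds for all x, y, we must have A^* = A^T. Therefore
A^* =
[[1, 2],
 [-2, 0]].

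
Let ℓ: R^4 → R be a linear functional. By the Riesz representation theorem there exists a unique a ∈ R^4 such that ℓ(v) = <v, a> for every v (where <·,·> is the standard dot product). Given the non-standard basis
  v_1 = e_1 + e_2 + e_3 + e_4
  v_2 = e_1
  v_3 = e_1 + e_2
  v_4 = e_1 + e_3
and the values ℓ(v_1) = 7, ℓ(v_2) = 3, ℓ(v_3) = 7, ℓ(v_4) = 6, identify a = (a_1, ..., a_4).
a = (3, 4, 3, -3)

Write a = (a_1, ..., a_4) in the standard basis. For each basis vector v_i, ℓ(v_i) = <v_i, a> is a linear equation in the a_j's. Collect the n equations into a matrix system V a = ℓ, where row i of V is v_i (expressed in the standard basis). Since V is invertible (lower-triangular with 1s on the diagonal, up to permutation), solve by back-substitution:
  V =
[[1, 1, 1, 1],
 [1, 0, 0, 0],
 [1, 1, 0, 0],
 [1, 0, 1, 0]]
  V a = (7, 3, 7, 6)
Solving gives a = (3, 4, 3, -3).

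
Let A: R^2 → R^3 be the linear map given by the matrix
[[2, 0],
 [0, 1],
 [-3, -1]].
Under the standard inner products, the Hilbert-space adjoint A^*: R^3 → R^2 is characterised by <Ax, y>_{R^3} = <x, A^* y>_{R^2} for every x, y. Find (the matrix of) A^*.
A^* = A^T =
[[2, 0, -3],
 [0, 1, -1]]

For real matrices with standard dot products, the defining identity <Ax, y> = <x, A^* y> gives (Ax)^T y = x^T (A^*) y, i.e. x^T A^T y = x^T (A^*) y. Since this holds for all x, y, we must have A^* = A^T. Therefore
A^* =
[[2, 0, -3],
 [0, 1, -1]].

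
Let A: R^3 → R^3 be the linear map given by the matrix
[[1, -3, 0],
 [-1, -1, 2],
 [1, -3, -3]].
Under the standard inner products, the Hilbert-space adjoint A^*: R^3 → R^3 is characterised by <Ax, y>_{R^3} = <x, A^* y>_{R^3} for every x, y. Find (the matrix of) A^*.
A^* = A^T =
[[1, -1, 1],
 [-3, -1, -3],
 [0, 2, -3]]

For real matrices with standard dot products, the defining identity <Ax, y> = <x, A^* y> gives (Ax)^T y = x^T (A^*) y, i.e. x^T A^T y = x^T (A^*) y. Since this holds for all x, y, we must have A^* = A^T. Therefore
A^* =
[[1, -1, 1],
 [-3, -1, -3],
 [0, 2, -3]].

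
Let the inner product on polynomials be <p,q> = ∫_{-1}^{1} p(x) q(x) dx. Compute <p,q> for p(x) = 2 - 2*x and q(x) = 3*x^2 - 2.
<p,q> = -4

Expand the product: p(x)·q(x) = -6*x^3 + 6*x^2 + 4*x - 4.
∫_{-1}^{1} of each monomial x^k gives [2/(k+1) if k even, 0 if k odd]. Integrating term-by-term (or equivalently evaluating the antiderivative F(x) = -3*x^4/2 + 2*x^3 + 2*x^2 - 4*x at the endpoints):
  F(1) − F(−1) = -3/2 − (5/2) = -4.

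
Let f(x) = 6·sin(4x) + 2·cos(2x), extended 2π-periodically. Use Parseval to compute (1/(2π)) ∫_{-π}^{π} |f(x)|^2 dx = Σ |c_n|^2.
Σ |c_n|^2 = 20

Expand |f|^2 and use orthogonality of {sin(nx), cos(mx)} on [-π, π]:
  ∫_{-π}^{π} sin(nx)^2 dx = π, ∫ cos(mx)^2 dx = π, and cross terms integrate to 0.
So ∫_{-π}^{π} f(x)^2 dx = 6^2 · π + 2^2 · π = (36 + 4)π.
Divide by 2π: (36 + 4)/2 = 20.
By Parseval, this equals Σ |c_n|^2.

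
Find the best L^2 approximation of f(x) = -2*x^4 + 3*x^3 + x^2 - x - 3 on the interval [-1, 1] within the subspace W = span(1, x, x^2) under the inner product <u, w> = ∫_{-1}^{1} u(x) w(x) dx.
g(x) = -5*x^2/7 + 4*x/5 - 99/35

The best approximation g ∈ W is the orthogonal projection of f onto W. Writing g = a_0 + a_1 x + a_2 x^2, the coefficients solve the normal equations G · a = b where
  G_{ij} = <φ_i, φ_j> and b_i = <f, φ_i>, with φ_0 = 1, φ_1 = x, φ_2 = x^2.
G =
  [2, 0, 2/3]
  [0, 2/3, 0]
  [2/3, 0, 2/5],
b = (-92/15, 8/15, -76/35).
Solving gives a_0 = -99/35, a_1 = 4/5, a_2 = -5/7, so
  g(x) = -5*x^2/7 + 4*x/5 - 99/35.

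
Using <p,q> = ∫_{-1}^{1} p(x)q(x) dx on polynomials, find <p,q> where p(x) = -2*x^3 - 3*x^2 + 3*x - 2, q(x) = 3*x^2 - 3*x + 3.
<p,q> = -146/5

Expand the product: p(x)·q(x) = -6*x^5 - 3*x^4 + 12*x^3 - 24*x^2 + 15*x - 6.
∫_{-1}^{1} of each monomial x^k gives [2/(k+1) if k even, 0 if k odd]. Integrating term-by-term (or equivalently evaluating the antiderivative F(x) = -x^6 - 3*x^5/5 + 3*x^4 - 8*x^3 + 15*x^2/2 - 6*x at the endpoints):
  F(1) − F(−1) = -51/10 − (241/10) = -146/5.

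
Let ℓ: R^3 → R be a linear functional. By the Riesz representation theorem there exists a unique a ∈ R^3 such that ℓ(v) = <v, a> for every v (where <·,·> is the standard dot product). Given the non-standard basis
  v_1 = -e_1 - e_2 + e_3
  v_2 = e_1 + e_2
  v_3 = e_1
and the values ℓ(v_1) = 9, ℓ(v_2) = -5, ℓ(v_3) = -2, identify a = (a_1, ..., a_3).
a = (-2, -3, 4)

Write a = (a_1, ..., a_3) in the standard basis. For each basis vector v_i, ℓ(v_i) = <v_i, a> is a linear equation in the a_j's. Collect the n equations into a matrix system V a = ℓ, where row i of V is v_i (expressed in the standard basis). Since V is invertible (lower-triangular with 1s on the diagonal, up to permutation), solve by back-substitution:
  V =
[[-1, -1, 1],
 [1, 1, 0],
 [1, 0, 0]]
  V a = (9, -5, -2)
Solving gives a = (-2, -3, 4).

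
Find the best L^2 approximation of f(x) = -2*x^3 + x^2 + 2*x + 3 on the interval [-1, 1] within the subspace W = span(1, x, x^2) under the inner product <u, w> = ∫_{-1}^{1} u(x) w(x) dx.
g(x) = x^2 + 4*x/5 + 3

The best approximation g ∈ W is the orthogonal projection of f onto W. Writing g = a_0 + a_1 x + a_2 x^2, the coefficients solve the normal equations G · a = b where
  G_{ij} = <φ_i, φ_j> and b_i = <f, φ_i>, with φ_0 = 1, φ_1 = x, φ_2 = x^2.
G =
  [2, 0, 2/3]
  [0, 2/3, 0]
  [2/3, 0, 2/5],
b = (20/3, 8/15, 12/5).
Solving gives a_0 = 3, a_1 = 4/5, a_2 = 1, so
  g(x) = x^2 + 4*x/5 + 3.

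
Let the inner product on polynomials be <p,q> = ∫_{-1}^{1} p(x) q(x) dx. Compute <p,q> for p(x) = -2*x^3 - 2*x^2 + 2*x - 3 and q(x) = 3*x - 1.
<p,q> = 134/15

Expand the product: p(x)·q(x) = -6*x^4 - 4*x^3 + 8*x^2 - 11*x + 3.
∫_{-1}^{1} of each monomial x^k gives [2/(k+1) if k even, 0 if k odd]. Integrating term-by-term (or equivalently evaluating the antiderivative F(x) = -6*x^5/5 - x^4 + 8*x^3/3 - 11*x^2/2 + 3*x at the endpoints):
  F(1) − F(−1) = -61/30 − (-329/30) = 134/15.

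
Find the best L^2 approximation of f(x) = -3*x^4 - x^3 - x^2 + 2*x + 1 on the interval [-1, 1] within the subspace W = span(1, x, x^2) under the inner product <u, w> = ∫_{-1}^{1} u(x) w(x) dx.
g(x) = -25*x^2/7 + 7*x/5 + 44/35

The best approximation g ∈ W is the orthogonal projection of f onto W. Writing g = a_0 + a_1 x + a_2 x^2, the coefficients solve the normal equations G · a = b where
  G_{ij} = <φ_i, φ_j> and b_i = <f, φ_i>, with φ_0 = 1, φ_1 = x, φ_2 = x^2.
G =
  [2, 0, 2/3]
  [0, 2/3, 0]
  [2/3, 0, 2/5],
b = (2/15, 14/15, -62/105).
Solving gives a_0 = 44/35, a_1 = 7/5, a_2 = -25/7, so
  g(x) = -25*x^2/7 + 7*x/5 + 44/35.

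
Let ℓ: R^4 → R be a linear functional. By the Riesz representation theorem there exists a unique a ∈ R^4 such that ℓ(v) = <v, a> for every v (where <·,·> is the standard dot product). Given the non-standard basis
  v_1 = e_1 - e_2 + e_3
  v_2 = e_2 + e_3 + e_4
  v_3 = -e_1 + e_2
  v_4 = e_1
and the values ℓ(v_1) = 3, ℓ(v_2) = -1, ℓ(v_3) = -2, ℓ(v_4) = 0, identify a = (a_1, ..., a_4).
a = (0, -2, 1, 0)

Write a = (a_1, ..., a_4) in the standard basis. For each basis vector v_i, ℓ(v_i) = <v_i, a> is a linear equation in the a_j's. Collect the n equations into a matrix system V a = ℓ, where row i of V is v_i (expressed in the standard basis). Since V is invertible (lower-triangular with 1s on the diagonal, up to permutation), solve by back-substitution:
  V =
[[1, -1, 1, 0],
 [0, 1, 1, 1],
 [-1, 1, 0, 0],
 [1, 0, 0, 0]]
  V a = (3, -1, -2, 0)
Solving gives a = (0, -2, 1, 0).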